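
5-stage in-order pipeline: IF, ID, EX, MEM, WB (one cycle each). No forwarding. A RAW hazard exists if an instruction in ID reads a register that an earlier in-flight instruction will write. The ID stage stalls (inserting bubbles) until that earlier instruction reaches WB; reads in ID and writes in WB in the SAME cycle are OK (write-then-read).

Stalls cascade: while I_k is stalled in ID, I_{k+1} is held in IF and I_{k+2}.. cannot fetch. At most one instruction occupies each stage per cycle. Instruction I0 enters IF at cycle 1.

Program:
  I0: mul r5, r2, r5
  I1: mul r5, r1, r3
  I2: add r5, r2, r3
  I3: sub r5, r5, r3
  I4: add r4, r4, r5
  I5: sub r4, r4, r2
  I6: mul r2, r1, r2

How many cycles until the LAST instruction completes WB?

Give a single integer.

I0 mul r5 <- r2,r5: IF@1 ID@2 stall=0 (-) EX@3 MEM@4 WB@5
I1 mul r5 <- r1,r3: IF@2 ID@3 stall=0 (-) EX@4 MEM@5 WB@6
I2 add r5 <- r2,r3: IF@3 ID@4 stall=0 (-) EX@5 MEM@6 WB@7
I3 sub r5 <- r5,r3: IF@4 ID@5 stall=2 (RAW on I2.r5 (WB@7)) EX@8 MEM@9 WB@10
I4 add r4 <- r4,r5: IF@5 ID@8 stall=2 (RAW on I3.r5 (WB@10)) EX@11 MEM@12 WB@13
I5 sub r4 <- r4,r2: IF@8 ID@11 stall=2 (RAW on I4.r4 (WB@13)) EX@14 MEM@15 WB@16
I6 mul r2 <- r1,r2: IF@11 ID@14 stall=0 (-) EX@15 MEM@16 WB@17

Answer: 17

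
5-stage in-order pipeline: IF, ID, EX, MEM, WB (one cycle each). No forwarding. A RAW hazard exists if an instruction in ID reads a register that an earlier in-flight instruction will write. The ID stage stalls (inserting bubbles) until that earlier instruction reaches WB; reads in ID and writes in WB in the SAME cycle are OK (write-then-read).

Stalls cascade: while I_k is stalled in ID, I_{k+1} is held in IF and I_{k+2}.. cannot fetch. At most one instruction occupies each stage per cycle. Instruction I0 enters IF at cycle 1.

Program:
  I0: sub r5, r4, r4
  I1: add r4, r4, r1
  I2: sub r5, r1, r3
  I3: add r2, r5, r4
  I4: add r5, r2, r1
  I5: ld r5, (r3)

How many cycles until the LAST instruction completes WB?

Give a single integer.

Answer: 14

Derivation:
I0 sub r5 <- r4,r4: IF@1 ID@2 stall=0 (-) EX@3 MEM@4 WB@5
I1 add r4 <- r4,r1: IF@2 ID@3 stall=0 (-) EX@4 MEM@5 WB@6
I2 sub r5 <- r1,r3: IF@3 ID@4 stall=0 (-) EX@5 MEM@6 WB@7
I3 add r2 <- r5,r4: IF@4 ID@5 stall=2 (RAW on I2.r5 (WB@7)) EX@8 MEM@9 WB@10
I4 add r5 <- r2,r1: IF@5 ID@8 stall=2 (RAW on I3.r2 (WB@10)) EX@11 MEM@12 WB@13
I5 ld r5 <- r3: IF@8 ID@11 stall=0 (-) EX@12 MEM@13 WB@14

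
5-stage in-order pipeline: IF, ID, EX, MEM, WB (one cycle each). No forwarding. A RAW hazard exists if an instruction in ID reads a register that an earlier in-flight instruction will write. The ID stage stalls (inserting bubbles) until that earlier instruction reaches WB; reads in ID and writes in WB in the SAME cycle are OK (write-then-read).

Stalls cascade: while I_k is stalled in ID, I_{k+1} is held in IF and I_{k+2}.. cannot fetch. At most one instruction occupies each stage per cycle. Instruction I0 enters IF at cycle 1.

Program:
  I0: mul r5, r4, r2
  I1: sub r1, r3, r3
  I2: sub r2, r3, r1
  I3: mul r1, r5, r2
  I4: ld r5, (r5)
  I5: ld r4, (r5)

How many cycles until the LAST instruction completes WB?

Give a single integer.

I0 mul r5 <- r4,r2: IF@1 ID@2 stall=0 (-) EX@3 MEM@4 WB@5
I1 sub r1 <- r3,r3: IF@2 ID@3 stall=0 (-) EX@4 MEM@5 WB@6
I2 sub r2 <- r3,r1: IF@3 ID@4 stall=2 (RAW on I1.r1 (WB@6)) EX@7 MEM@8 WB@9
I3 mul r1 <- r5,r2: IF@4 ID@7 stall=2 (RAW on I2.r2 (WB@9)) EX@10 MEM@11 WB@12
I4 ld r5 <- r5: IF@7 ID@10 stall=0 (-) EX@11 MEM@12 WB@13
I5 ld r4 <- r5: IF@10 ID@11 stall=2 (RAW on I4.r5 (WB@13)) EX@14 MEM@15 WB@16

Answer: 16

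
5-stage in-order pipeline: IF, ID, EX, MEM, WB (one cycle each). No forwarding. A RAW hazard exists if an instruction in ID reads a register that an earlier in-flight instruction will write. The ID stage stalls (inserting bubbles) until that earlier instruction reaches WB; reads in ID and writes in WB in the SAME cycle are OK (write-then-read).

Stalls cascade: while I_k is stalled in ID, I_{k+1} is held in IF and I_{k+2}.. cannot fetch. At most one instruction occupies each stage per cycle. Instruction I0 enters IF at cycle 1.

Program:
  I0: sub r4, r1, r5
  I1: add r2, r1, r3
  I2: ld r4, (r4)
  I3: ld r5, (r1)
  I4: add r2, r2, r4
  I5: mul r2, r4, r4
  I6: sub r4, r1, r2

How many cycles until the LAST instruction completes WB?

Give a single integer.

Answer: 15

Derivation:
I0 sub r4 <- r1,r5: IF@1 ID@2 stall=0 (-) EX@3 MEM@4 WB@5
I1 add r2 <- r1,r3: IF@2 ID@3 stall=0 (-) EX@4 MEM@5 WB@6
I2 ld r4 <- r4: IF@3 ID@4 stall=1 (RAW on I0.r4 (WB@5)) EX@6 MEM@7 WB@8
I3 ld r5 <- r1: IF@4 ID@6 stall=0 (-) EX@7 MEM@8 WB@9
I4 add r2 <- r2,r4: IF@6 ID@7 stall=1 (RAW on I2.r4 (WB@8)) EX@9 MEM@10 WB@11
I5 mul r2 <- r4,r4: IF@7 ID@9 stall=0 (-) EX@10 MEM@11 WB@12
I6 sub r4 <- r1,r2: IF@9 ID@10 stall=2 (RAW on I5.r2 (WB@12)) EX@13 MEM@14 WB@15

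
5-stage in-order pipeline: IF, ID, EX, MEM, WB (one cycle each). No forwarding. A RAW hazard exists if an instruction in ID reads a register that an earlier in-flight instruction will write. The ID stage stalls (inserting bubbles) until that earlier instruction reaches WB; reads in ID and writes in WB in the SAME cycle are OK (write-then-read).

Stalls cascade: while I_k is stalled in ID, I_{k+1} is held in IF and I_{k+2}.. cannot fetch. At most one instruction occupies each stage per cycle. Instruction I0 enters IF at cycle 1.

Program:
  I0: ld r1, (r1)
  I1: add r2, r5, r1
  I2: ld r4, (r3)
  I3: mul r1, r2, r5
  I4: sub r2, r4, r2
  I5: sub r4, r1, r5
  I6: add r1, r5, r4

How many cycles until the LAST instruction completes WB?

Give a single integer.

I0 ld r1 <- r1: IF@1 ID@2 stall=0 (-) EX@3 MEM@4 WB@5
I1 add r2 <- r5,r1: IF@2 ID@3 stall=2 (RAW on I0.r1 (WB@5)) EX@6 MEM@7 WB@8
I2 ld r4 <- r3: IF@3 ID@6 stall=0 (-) EX@7 MEM@8 WB@9
I3 mul r1 <- r2,r5: IF@6 ID@7 stall=1 (RAW on I1.r2 (WB@8)) EX@9 MEM@10 WB@11
I4 sub r2 <- r4,r2: IF@7 ID@9 stall=0 (-) EX@10 MEM@11 WB@12
I5 sub r4 <- r1,r5: IF@9 ID@10 stall=1 (RAW on I3.r1 (WB@11)) EX@12 MEM@13 WB@14
I6 add r1 <- r5,r4: IF@10 ID@12 stall=2 (RAW on I5.r4 (WB@14)) EX@15 MEM@16 WB@17

Answer: 17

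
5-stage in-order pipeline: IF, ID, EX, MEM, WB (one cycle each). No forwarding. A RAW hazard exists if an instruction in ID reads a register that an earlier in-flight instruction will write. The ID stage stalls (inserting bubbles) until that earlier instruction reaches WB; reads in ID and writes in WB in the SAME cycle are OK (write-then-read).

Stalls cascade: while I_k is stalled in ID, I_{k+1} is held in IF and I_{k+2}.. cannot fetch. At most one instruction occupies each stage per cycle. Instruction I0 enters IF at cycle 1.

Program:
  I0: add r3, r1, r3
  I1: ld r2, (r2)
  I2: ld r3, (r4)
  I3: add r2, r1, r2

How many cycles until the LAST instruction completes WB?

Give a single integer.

I0 add r3 <- r1,r3: IF@1 ID@2 stall=0 (-) EX@3 MEM@4 WB@5
I1 ld r2 <- r2: IF@2 ID@3 stall=0 (-) EX@4 MEM@5 WB@6
I2 ld r3 <- r4: IF@3 ID@4 stall=0 (-) EX@5 MEM@6 WB@7
I3 add r2 <- r1,r2: IF@4 ID@5 stall=1 (RAW on I1.r2 (WB@6)) EX@7 MEM@8 WB@9

Answer: 9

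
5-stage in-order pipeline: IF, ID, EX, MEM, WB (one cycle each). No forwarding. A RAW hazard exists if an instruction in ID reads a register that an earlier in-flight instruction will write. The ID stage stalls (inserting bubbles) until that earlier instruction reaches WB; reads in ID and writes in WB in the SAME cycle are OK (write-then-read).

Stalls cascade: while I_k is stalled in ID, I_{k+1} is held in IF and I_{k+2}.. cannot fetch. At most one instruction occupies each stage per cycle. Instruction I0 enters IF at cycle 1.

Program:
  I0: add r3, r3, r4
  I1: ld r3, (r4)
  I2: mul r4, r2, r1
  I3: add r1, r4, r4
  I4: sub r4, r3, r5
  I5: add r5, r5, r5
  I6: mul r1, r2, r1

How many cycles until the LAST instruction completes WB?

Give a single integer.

Answer: 13

Derivation:
I0 add r3 <- r3,r4: IF@1 ID@2 stall=0 (-) EX@3 MEM@4 WB@5
I1 ld r3 <- r4: IF@2 ID@3 stall=0 (-) EX@4 MEM@5 WB@6
I2 mul r4 <- r2,r1: IF@3 ID@4 stall=0 (-) EX@5 MEM@6 WB@7
I3 add r1 <- r4,r4: IF@4 ID@5 stall=2 (RAW on I2.r4 (WB@7)) EX@8 MEM@9 WB@10
I4 sub r4 <- r3,r5: IF@5 ID@8 stall=0 (-) EX@9 MEM@10 WB@11
I5 add r5 <- r5,r5: IF@8 ID@9 stall=0 (-) EX@10 MEM@11 WB@12
I6 mul r1 <- r2,r1: IF@9 ID@10 stall=0 (-) EX@11 MEM@12 WB@13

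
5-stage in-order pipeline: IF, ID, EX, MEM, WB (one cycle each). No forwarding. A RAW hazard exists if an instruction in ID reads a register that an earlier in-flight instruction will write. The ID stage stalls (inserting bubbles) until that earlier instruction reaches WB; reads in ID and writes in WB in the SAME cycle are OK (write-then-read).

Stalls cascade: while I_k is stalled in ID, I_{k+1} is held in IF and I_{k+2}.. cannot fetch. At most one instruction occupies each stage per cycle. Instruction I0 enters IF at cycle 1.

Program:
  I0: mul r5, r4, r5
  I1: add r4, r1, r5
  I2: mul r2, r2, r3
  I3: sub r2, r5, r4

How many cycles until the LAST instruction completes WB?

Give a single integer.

I0 mul r5 <- r4,r5: IF@1 ID@2 stall=0 (-) EX@3 MEM@4 WB@5
I1 add r4 <- r1,r5: IF@2 ID@3 stall=2 (RAW on I0.r5 (WB@5)) EX@6 MEM@7 WB@8
I2 mul r2 <- r2,r3: IF@3 ID@6 stall=0 (-) EX@7 MEM@8 WB@9
I3 sub r2 <- r5,r4: IF@6 ID@7 stall=1 (RAW on I1.r4 (WB@8)) EX@9 MEM@10 WB@11

Answer: 11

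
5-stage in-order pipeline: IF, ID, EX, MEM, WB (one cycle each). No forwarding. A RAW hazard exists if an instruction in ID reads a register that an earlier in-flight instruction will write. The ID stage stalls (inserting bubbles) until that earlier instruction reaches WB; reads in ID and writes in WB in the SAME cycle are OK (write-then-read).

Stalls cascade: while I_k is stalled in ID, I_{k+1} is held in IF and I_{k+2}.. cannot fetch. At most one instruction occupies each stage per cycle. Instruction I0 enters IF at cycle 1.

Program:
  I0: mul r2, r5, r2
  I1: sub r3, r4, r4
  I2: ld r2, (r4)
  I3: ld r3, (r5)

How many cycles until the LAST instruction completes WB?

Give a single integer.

Answer: 8

Derivation:
I0 mul r2 <- r5,r2: IF@1 ID@2 stall=0 (-) EX@3 MEM@4 WB@5
I1 sub r3 <- r4,r4: IF@2 ID@3 stall=0 (-) EX@4 MEM@5 WB@6
I2 ld r2 <- r4: IF@3 ID@4 stall=0 (-) EX@5 MEM@6 WB@7
I3 ld r3 <- r5: IF@4 ID@5 stall=0 (-) EX@6 MEM@7 WB@8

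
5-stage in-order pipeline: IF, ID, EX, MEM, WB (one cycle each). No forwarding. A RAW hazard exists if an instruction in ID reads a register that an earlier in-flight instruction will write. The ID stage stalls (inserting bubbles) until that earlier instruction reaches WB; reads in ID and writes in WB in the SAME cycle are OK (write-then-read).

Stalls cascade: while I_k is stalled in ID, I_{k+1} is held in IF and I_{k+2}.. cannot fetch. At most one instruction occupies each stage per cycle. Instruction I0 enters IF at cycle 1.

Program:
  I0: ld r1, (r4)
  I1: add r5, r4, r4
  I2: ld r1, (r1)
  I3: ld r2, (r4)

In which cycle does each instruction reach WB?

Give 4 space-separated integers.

Answer: 5 6 8 9

Derivation:
I0 ld r1 <- r4: IF@1 ID@2 stall=0 (-) EX@3 MEM@4 WB@5
I1 add r5 <- r4,r4: IF@2 ID@3 stall=0 (-) EX@4 MEM@5 WB@6
I2 ld r1 <- r1: IF@3 ID@4 stall=1 (RAW on I0.r1 (WB@5)) EX@6 MEM@7 WB@8
I3 ld r2 <- r4: IF@4 ID@6 stall=0 (-) EX@7 MEM@8 WB@9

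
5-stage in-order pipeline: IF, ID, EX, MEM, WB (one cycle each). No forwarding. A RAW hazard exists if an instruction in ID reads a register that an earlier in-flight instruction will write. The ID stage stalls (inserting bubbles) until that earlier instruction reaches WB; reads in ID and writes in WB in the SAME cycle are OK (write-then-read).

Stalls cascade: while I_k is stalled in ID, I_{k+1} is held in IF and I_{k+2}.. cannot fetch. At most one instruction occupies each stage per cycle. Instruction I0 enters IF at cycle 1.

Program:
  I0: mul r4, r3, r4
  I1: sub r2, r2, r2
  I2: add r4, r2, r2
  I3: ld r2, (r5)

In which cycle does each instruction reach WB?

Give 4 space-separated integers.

Answer: 5 6 9 10

Derivation:
I0 mul r4 <- r3,r4: IF@1 ID@2 stall=0 (-) EX@3 MEM@4 WB@5
I1 sub r2 <- r2,r2: IF@2 ID@3 stall=0 (-) EX@4 MEM@5 WB@6
I2 add r4 <- r2,r2: IF@3 ID@4 stall=2 (RAW on I1.r2 (WB@6)) EX@7 MEM@8 WB@9
I3 ld r2 <- r5: IF@4 ID@7 stall=0 (-) EX@8 MEM@9 WB@10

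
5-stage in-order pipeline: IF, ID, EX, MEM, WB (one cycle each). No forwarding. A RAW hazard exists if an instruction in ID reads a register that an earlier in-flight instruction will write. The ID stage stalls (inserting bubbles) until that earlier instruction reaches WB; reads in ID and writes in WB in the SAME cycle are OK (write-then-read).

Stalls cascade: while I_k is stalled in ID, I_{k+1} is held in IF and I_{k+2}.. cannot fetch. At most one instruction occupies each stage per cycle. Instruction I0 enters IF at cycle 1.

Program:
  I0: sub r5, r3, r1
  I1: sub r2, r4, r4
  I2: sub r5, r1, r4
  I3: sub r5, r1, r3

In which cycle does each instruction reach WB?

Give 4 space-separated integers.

Answer: 5 6 7 8

Derivation:
I0 sub r5 <- r3,r1: IF@1 ID@2 stall=0 (-) EX@3 MEM@4 WB@5
I1 sub r2 <- r4,r4: IF@2 ID@3 stall=0 (-) EX@4 MEM@5 WB@6
I2 sub r5 <- r1,r4: IF@3 ID@4 stall=0 (-) EX@5 MEM@6 WB@7
I3 sub r5 <- r1,r3: IF@4 ID@5 stall=0 (-) EX@6 MEM@7 WB@8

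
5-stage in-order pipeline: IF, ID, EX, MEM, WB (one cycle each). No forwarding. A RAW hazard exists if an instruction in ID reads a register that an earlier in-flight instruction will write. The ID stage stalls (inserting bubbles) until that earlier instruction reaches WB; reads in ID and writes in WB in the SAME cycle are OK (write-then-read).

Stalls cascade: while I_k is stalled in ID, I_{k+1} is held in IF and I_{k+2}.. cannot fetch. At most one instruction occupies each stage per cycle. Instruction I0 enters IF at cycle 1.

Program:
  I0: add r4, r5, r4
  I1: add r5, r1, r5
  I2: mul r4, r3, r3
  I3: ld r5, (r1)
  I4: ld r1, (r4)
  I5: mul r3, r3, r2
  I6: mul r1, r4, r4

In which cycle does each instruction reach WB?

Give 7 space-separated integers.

I0 add r4 <- r5,r4: IF@1 ID@2 stall=0 (-) EX@3 MEM@4 WB@5
I1 add r5 <- r1,r5: IF@2 ID@3 stall=0 (-) EX@4 MEM@5 WB@6
I2 mul r4 <- r3,r3: IF@3 ID@4 stall=0 (-) EX@5 MEM@6 WB@7
I3 ld r5 <- r1: IF@4 ID@5 stall=0 (-) EX@6 MEM@7 WB@8
I4 ld r1 <- r4: IF@5 ID@6 stall=1 (RAW on I2.r4 (WB@7)) EX@8 MEM@9 WB@10
I5 mul r3 <- r3,r2: IF@6 ID@8 stall=0 (-) EX@9 MEM@10 WB@11
I6 mul r1 <- r4,r4: IF@8 ID@9 stall=0 (-) EX@10 MEM@11 WB@12

Answer: 5 6 7 8 10 11 12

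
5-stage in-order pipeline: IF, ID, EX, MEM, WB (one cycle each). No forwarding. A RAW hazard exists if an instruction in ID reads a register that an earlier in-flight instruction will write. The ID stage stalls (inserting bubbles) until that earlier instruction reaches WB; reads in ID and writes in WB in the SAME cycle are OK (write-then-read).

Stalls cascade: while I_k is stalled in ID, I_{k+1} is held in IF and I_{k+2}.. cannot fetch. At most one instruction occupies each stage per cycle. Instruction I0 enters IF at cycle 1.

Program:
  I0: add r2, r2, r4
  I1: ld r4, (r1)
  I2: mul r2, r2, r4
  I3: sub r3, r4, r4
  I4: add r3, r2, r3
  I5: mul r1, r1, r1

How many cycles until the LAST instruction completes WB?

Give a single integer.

I0 add r2 <- r2,r4: IF@1 ID@2 stall=0 (-) EX@3 MEM@4 WB@5
I1 ld r4 <- r1: IF@2 ID@3 stall=0 (-) EX@4 MEM@5 WB@6
I2 mul r2 <- r2,r4: IF@3 ID@4 stall=2 (RAW on I1.r4 (WB@6)) EX@7 MEM@8 WB@9
I3 sub r3 <- r4,r4: IF@4 ID@7 stall=0 (-) EX@8 MEM@9 WB@10
I4 add r3 <- r2,r3: IF@7 ID@8 stall=2 (RAW on I3.r3 (WB@10)) EX@11 MEM@12 WB@13
I5 mul r1 <- r1,r1: IF@8 ID@11 stall=0 (-) EX@12 MEM@13 WB@14

Answer: 14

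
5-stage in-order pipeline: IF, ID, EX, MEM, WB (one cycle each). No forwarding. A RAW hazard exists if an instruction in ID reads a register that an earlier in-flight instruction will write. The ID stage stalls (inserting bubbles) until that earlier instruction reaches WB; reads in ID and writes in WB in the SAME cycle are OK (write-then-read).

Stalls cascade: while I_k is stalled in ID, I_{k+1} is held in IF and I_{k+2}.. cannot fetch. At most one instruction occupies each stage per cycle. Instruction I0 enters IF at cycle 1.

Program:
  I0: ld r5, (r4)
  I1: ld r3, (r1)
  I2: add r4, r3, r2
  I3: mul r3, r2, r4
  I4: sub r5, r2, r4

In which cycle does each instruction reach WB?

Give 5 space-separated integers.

Answer: 5 6 9 12 13

Derivation:
I0 ld r5 <- r4: IF@1 ID@2 stall=0 (-) EX@3 MEM@4 WB@5
I1 ld r3 <- r1: IF@2 ID@3 stall=0 (-) EX@4 MEM@5 WB@6
I2 add r4 <- r3,r2: IF@3 ID@4 stall=2 (RAW on I1.r3 (WB@6)) EX@7 MEM@8 WB@9
I3 mul r3 <- r2,r4: IF@4 ID@7 stall=2 (RAW on I2.r4 (WB@9)) EX@10 MEM@11 WB@12
I4 sub r5 <- r2,r4: IF@7 ID@10 stall=0 (-) EX@11 MEM@12 WB@13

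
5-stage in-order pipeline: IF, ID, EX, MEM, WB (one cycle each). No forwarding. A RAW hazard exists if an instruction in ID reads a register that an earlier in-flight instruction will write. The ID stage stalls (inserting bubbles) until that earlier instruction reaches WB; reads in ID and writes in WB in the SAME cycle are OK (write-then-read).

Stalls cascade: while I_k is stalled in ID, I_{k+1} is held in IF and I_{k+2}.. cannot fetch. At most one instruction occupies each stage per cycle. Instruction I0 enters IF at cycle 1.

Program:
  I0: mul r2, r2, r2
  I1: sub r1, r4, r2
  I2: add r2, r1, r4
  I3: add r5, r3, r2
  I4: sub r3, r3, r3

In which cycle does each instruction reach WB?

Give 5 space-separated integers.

Answer: 5 8 11 14 15

Derivation:
I0 mul r2 <- r2,r2: IF@1 ID@2 stall=0 (-) EX@3 MEM@4 WB@5
I1 sub r1 <- r4,r2: IF@2 ID@3 stall=2 (RAW on I0.r2 (WB@5)) EX@6 MEM@7 WB@8
I2 add r2 <- r1,r4: IF@3 ID@6 stall=2 (RAW on I1.r1 (WB@8)) EX@9 MEM@10 WB@11
I3 add r5 <- r3,r2: IF@6 ID@9 stall=2 (RAW on I2.r2 (WB@11)) EX@12 MEM@13 WB@14
I4 sub r3 <- r3,r3: IF@9 ID@12 stall=0 (-) EX@13 MEM@14 WB@15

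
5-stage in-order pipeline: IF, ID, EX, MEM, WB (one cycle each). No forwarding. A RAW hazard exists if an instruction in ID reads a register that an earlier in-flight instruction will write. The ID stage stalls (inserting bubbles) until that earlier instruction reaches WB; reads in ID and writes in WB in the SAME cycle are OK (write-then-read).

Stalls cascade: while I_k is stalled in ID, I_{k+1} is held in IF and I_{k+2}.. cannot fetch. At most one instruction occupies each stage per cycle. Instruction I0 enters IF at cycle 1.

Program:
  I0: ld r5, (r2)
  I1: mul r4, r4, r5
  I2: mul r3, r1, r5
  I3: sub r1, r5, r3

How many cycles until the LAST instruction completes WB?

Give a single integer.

Answer: 12

Derivation:
I0 ld r5 <- r2: IF@1 ID@2 stall=0 (-) EX@3 MEM@4 WB@5
I1 mul r4 <- r4,r5: IF@2 ID@3 stall=2 (RAW on I0.r5 (WB@5)) EX@6 MEM@7 WB@8
I2 mul r3 <- r1,r5: IF@3 ID@6 stall=0 (-) EX@7 MEM@8 WB@9
I3 sub r1 <- r5,r3: IF@6 ID@7 stall=2 (RAW on I2.r3 (WB@9)) EX@10 MEM@11 WB@12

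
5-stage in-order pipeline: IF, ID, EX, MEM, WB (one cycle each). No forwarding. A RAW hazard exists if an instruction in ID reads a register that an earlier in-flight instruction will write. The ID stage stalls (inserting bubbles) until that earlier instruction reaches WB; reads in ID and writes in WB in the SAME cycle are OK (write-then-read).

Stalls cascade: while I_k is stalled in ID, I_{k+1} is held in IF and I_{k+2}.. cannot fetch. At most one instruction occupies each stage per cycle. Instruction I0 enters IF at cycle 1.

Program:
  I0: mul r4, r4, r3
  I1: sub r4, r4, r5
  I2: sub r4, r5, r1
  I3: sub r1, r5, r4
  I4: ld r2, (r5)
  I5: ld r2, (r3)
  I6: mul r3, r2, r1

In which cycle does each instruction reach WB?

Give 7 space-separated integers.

I0 mul r4 <- r4,r3: IF@1 ID@2 stall=0 (-) EX@3 MEM@4 WB@5
I1 sub r4 <- r4,r5: IF@2 ID@3 stall=2 (RAW on I0.r4 (WB@5)) EX@6 MEM@7 WB@8
I2 sub r4 <- r5,r1: IF@3 ID@6 stall=0 (-) EX@7 MEM@8 WB@9
I3 sub r1 <- r5,r4: IF@6 ID@7 stall=2 (RAW on I2.r4 (WB@9)) EX@10 MEM@11 WB@12
I4 ld r2 <- r5: IF@7 ID@10 stall=0 (-) EX@11 MEM@12 WB@13
I5 ld r2 <- r3: IF@10 ID@11 stall=0 (-) EX@12 MEM@13 WB@14
I6 mul r3 <- r2,r1: IF@11 ID@12 stall=2 (RAW on I5.r2 (WB@14)) EX@15 MEM@16 WB@17

Answer: 5 8 9 12 13 14 17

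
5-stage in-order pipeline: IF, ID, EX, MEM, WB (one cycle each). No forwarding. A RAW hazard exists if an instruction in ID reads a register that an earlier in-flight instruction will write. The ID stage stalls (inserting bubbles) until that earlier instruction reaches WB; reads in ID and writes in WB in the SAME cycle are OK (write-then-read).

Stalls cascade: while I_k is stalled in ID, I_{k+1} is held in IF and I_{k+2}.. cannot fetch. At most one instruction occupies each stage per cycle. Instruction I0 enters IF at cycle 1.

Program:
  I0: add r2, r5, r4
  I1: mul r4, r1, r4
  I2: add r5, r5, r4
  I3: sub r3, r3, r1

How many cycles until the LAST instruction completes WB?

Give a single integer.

Answer: 10

Derivation:
I0 add r2 <- r5,r4: IF@1 ID@2 stall=0 (-) EX@3 MEM@4 WB@5
I1 mul r4 <- r1,r4: IF@2 ID@3 stall=0 (-) EX@4 MEM@5 WB@6
I2 add r5 <- r5,r4: IF@3 ID@4 stall=2 (RAW on I1.r4 (WB@6)) EX@7 MEM@8 WB@9
I3 sub r3 <- r3,r1: IF@4 ID@7 stall=0 (-) EX@8 MEM@9 WB@10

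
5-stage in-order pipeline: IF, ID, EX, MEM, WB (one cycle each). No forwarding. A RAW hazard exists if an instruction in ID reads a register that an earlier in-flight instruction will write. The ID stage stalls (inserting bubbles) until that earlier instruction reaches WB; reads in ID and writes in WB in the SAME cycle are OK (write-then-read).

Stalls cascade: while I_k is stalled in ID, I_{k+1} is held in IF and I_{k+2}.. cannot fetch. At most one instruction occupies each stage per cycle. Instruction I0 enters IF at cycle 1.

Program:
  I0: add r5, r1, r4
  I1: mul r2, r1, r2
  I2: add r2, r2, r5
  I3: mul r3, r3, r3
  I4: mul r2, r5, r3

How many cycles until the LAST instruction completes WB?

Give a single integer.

I0 add r5 <- r1,r4: IF@1 ID@2 stall=0 (-) EX@3 MEM@4 WB@5
I1 mul r2 <- r1,r2: IF@2 ID@3 stall=0 (-) EX@4 MEM@5 WB@6
I2 add r2 <- r2,r5: IF@3 ID@4 stall=2 (RAW on I1.r2 (WB@6)) EX@7 MEM@8 WB@9
I3 mul r3 <- r3,r3: IF@4 ID@7 stall=0 (-) EX@8 MEM@9 WB@10
I4 mul r2 <- r5,r3: IF@7 ID@8 stall=2 (RAW on I3.r3 (WB@10)) EX@11 MEM@12 WB@13

Answer: 13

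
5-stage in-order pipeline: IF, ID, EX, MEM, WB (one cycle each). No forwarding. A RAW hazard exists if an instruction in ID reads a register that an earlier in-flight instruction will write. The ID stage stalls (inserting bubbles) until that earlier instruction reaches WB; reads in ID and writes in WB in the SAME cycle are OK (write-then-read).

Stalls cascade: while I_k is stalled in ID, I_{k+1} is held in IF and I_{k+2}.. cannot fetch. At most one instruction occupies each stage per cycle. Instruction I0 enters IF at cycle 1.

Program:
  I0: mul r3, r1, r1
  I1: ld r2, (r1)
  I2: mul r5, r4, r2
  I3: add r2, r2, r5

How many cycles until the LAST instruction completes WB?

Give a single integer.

Answer: 12

Derivation:
I0 mul r3 <- r1,r1: IF@1 ID@2 stall=0 (-) EX@3 MEM@4 WB@5
I1 ld r2 <- r1: IF@2 ID@3 stall=0 (-) EX@4 MEM@5 WB@6
I2 mul r5 <- r4,r2: IF@3 ID@4 stall=2 (RAW on I1.r2 (WB@6)) EX@7 MEM@8 WB@9
I3 add r2 <- r2,r5: IF@4 ID@7 stall=2 (RAW on I2.r5 (WB@9)) EX@10 MEM@11 WB@12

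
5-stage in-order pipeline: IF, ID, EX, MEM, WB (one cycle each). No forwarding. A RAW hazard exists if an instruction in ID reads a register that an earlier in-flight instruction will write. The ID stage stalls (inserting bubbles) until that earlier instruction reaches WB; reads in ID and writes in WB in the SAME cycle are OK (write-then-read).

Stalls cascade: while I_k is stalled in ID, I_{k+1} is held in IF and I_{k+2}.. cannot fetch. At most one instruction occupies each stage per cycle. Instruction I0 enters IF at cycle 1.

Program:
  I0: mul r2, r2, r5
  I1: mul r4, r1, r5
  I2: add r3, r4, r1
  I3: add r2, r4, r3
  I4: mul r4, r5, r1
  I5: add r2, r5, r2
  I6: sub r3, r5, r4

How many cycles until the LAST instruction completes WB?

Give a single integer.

Answer: 16

Derivation:
I0 mul r2 <- r2,r5: IF@1 ID@2 stall=0 (-) EX@3 MEM@4 WB@5
I1 mul r4 <- r1,r5: IF@2 ID@3 stall=0 (-) EX@4 MEM@5 WB@6
I2 add r3 <- r4,r1: IF@3 ID@4 stall=2 (RAW on I1.r4 (WB@6)) EX@7 MEM@8 WB@9
I3 add r2 <- r4,r3: IF@4 ID@7 stall=2 (RAW on I2.r3 (WB@9)) EX@10 MEM@11 WB@12
I4 mul r4 <- r5,r1: IF@7 ID@10 stall=0 (-) EX@11 MEM@12 WB@13
I5 add r2 <- r5,r2: IF@10 ID@11 stall=1 (RAW on I3.r2 (WB@12)) EX@13 MEM@14 WB@15
I6 sub r3 <- r5,r4: IF@11 ID@13 stall=0 (-) EX@14 MEM@15 WB@16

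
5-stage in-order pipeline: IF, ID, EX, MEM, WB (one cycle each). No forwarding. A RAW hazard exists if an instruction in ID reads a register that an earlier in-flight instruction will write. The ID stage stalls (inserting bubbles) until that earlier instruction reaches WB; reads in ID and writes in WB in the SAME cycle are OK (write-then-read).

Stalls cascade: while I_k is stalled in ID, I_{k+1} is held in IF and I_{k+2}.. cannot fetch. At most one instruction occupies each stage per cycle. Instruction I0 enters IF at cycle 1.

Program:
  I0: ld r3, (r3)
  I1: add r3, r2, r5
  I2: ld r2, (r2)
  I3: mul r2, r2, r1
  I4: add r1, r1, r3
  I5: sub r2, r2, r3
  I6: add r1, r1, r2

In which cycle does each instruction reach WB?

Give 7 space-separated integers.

Answer: 5 6 7 10 11 13 16

Derivation:
I0 ld r3 <- r3: IF@1 ID@2 stall=0 (-) EX@3 MEM@4 WB@5
I1 add r3 <- r2,r5: IF@2 ID@3 stall=0 (-) EX@4 MEM@5 WB@6
I2 ld r2 <- r2: IF@3 ID@4 stall=0 (-) EX@5 MEM@6 WB@7
I3 mul r2 <- r2,r1: IF@4 ID@5 stall=2 (RAW on I2.r2 (WB@7)) EX@8 MEM@9 WB@10
I4 add r1 <- r1,r3: IF@5 ID@8 stall=0 (-) EX@9 MEM@10 WB@11
I5 sub r2 <- r2,r3: IF@8 ID@9 stall=1 (RAW on I3.r2 (WB@10)) EX@11 MEM@12 WB@13
I6 add r1 <- r1,r2: IF@9 ID@11 stall=2 (RAW on I5.r2 (WB@13)) EX@14 MEM@15 WB@16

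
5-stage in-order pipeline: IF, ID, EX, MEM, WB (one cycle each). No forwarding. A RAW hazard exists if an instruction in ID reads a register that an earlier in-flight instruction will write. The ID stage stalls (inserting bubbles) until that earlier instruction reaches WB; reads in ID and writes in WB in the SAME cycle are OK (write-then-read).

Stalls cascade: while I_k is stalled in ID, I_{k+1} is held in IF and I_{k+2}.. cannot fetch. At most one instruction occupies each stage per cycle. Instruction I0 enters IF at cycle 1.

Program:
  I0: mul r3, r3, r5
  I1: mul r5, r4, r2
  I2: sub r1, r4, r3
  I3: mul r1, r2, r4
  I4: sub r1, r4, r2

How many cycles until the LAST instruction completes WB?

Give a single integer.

Answer: 10

Derivation:
I0 mul r3 <- r3,r5: IF@1 ID@2 stall=0 (-) EX@3 MEM@4 WB@5
I1 mul r5 <- r4,r2: IF@2 ID@3 stall=0 (-) EX@4 MEM@5 WB@6
I2 sub r1 <- r4,r3: IF@3 ID@4 stall=1 (RAW on I0.r3 (WB@5)) EX@6 MEM@7 WB@8
I3 mul r1 <- r2,r4: IF@4 ID@6 stall=0 (-) EX@7 MEM@8 WB@9
I4 sub r1 <- r4,r2: IF@6 ID@7 stall=0 (-) EX@8 MEM@9 WB@10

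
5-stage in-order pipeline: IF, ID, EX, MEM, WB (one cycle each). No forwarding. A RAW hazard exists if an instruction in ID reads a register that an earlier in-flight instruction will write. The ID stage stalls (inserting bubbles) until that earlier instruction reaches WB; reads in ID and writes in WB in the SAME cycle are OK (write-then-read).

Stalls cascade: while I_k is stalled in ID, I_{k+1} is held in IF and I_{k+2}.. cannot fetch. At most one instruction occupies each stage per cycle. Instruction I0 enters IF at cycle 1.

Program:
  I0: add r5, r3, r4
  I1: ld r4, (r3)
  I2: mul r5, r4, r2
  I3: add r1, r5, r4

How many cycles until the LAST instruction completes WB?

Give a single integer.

Answer: 12

Derivation:
I0 add r5 <- r3,r4: IF@1 ID@2 stall=0 (-) EX@3 MEM@4 WB@5
I1 ld r4 <- r3: IF@2 ID@3 stall=0 (-) EX@4 MEM@5 WB@6
I2 mul r5 <- r4,r2: IF@3 ID@4 stall=2 (RAW on I1.r4 (WB@6)) EX@7 MEM@8 WB@9
I3 add r1 <- r5,r4: IF@4 ID@7 stall=2 (RAW on I2.r5 (WB@9)) EX@10 MEM@11 WB@12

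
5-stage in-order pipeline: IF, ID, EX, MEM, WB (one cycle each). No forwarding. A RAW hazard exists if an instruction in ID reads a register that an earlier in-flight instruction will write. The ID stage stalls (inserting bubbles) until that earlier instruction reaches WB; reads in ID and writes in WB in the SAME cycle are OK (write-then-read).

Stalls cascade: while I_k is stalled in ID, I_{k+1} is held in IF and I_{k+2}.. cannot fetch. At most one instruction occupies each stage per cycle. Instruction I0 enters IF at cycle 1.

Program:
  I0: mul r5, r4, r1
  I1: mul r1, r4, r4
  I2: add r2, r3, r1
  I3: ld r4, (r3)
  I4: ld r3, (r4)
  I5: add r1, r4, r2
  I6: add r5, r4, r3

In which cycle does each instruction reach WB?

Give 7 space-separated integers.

I0 mul r5 <- r4,r1: IF@1 ID@2 stall=0 (-) EX@3 MEM@4 WB@5
I1 mul r1 <- r4,r4: IF@2 ID@3 stall=0 (-) EX@4 MEM@5 WB@6
I2 add r2 <- r3,r1: IF@3 ID@4 stall=2 (RAW on I1.r1 (WB@6)) EX@7 MEM@8 WB@9
I3 ld r4 <- r3: IF@4 ID@7 stall=0 (-) EX@8 MEM@9 WB@10
I4 ld r3 <- r4: IF@7 ID@8 stall=2 (RAW on I3.r4 (WB@10)) EX@11 MEM@12 WB@13
I5 add r1 <- r4,r2: IF@8 ID@11 stall=0 (-) EX@12 MEM@13 WB@14
I6 add r5 <- r4,r3: IF@11 ID@12 stall=1 (RAW on I4.r3 (WB@13)) EX@14 MEM@15 WB@16

Answer: 5 6 9 10 13 14 16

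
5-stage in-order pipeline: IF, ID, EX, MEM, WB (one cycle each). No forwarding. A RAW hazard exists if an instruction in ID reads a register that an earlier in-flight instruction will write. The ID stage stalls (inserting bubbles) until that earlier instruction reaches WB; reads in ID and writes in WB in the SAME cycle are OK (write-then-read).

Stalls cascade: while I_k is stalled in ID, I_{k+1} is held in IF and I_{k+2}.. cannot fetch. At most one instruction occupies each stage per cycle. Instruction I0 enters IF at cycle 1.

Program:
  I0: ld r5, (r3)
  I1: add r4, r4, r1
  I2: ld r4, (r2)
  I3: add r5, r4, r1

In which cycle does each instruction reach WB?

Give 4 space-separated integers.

Answer: 5 6 7 10

Derivation:
I0 ld r5 <- r3: IF@1 ID@2 stall=0 (-) EX@3 MEM@4 WB@5
I1 add r4 <- r4,r1: IF@2 ID@3 stall=0 (-) EX@4 MEM@5 WB@6
I2 ld r4 <- r2: IF@3 ID@4 stall=0 (-) EX@5 MEM@6 WB@7
I3 add r5 <- r4,r1: IF@4 ID@5 stall=2 (RAW on I2.r4 (WB@7)) EX@8 MEM@9 WB@10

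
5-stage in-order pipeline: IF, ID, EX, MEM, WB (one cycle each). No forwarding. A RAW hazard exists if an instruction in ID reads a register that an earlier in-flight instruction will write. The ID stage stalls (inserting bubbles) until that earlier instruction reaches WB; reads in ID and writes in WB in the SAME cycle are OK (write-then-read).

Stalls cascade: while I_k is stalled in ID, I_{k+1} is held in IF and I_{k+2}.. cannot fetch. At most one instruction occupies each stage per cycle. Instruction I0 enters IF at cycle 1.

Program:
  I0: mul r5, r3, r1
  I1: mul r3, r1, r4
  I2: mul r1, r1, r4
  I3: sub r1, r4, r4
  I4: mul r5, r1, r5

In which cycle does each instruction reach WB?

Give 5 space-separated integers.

Answer: 5 6 7 8 11

Derivation:
I0 mul r5 <- r3,r1: IF@1 ID@2 stall=0 (-) EX@3 MEM@4 WB@5
I1 mul r3 <- r1,r4: IF@2 ID@3 stall=0 (-) EX@4 MEM@5 WB@6
I2 mul r1 <- r1,r4: IF@3 ID@4 stall=0 (-) EX@5 MEM@6 WB@7
I3 sub r1 <- r4,r4: IF@4 ID@5 stall=0 (-) EX@6 MEM@7 WB@8
I4 mul r5 <- r1,r5: IF@5 ID@6 stall=2 (RAW on I3.r1 (WB@8)) EX@9 MEM@10 WB@11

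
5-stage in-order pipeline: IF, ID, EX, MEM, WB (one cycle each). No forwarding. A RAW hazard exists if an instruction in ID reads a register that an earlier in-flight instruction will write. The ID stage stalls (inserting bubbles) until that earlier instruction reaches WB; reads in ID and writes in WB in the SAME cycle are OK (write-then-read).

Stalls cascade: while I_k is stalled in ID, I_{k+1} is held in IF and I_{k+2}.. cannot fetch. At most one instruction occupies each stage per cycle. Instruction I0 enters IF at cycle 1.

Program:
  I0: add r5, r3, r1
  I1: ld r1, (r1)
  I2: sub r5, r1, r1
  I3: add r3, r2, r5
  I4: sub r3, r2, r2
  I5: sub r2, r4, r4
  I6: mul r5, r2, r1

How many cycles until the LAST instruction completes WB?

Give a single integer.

Answer: 17

Derivation:
I0 add r5 <- r3,r1: IF@1 ID@2 stall=0 (-) EX@3 MEM@4 WB@5
I1 ld r1 <- r1: IF@2 ID@3 stall=0 (-) EX@4 MEM@5 WB@6
I2 sub r5 <- r1,r1: IF@3 ID@4 stall=2 (RAW on I1.r1 (WB@6)) EX@7 MEM@8 WB@9
I3 add r3 <- r2,r5: IF@4 ID@7 stall=2 (RAW on I2.r5 (WB@9)) EX@10 MEM@11 WB@12
I4 sub r3 <- r2,r2: IF@7 ID@10 stall=0 (-) EX@11 MEM@12 WB@13
I5 sub r2 <- r4,r4: IF@10 ID@11 stall=0 (-) EX@12 MEM@13 WB@14
I6 mul r5 <- r2,r1: IF@11 ID@12 stall=2 (RAW on I5.r2 (WB@14)) EX@15 MEM@16 WB@17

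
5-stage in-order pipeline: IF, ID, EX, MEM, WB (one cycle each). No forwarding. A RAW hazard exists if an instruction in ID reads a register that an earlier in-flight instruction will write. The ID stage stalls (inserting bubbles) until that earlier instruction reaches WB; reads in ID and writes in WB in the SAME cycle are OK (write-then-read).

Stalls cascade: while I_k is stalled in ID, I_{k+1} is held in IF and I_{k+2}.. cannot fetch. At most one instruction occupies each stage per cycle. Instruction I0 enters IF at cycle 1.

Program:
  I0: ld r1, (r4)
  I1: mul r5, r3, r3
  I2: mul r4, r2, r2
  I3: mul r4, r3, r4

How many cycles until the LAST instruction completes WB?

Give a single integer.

Answer: 10

Derivation:
I0 ld r1 <- r4: IF@1 ID@2 stall=0 (-) EX@3 MEM@4 WB@5
I1 mul r5 <- r3,r3: IF@2 ID@3 stall=0 (-) EX@4 MEM@5 WB@6
I2 mul r4 <- r2,r2: IF@3 ID@4 stall=0 (-) EX@5 MEM@6 WB@7
I3 mul r4 <- r3,r4: IF@4 ID@5 stall=2 (RAW on I2.r4 (WB@7)) EX@8 MEM@9 WB@10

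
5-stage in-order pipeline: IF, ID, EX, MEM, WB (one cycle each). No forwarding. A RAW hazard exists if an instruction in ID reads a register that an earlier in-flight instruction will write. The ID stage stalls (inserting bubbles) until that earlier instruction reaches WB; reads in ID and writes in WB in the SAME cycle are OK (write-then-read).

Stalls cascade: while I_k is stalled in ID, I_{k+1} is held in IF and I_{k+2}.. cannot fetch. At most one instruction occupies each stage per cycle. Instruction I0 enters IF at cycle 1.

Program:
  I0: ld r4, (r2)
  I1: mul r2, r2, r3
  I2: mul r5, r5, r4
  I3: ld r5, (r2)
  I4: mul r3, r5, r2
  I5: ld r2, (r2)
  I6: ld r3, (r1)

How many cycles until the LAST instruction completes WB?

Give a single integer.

Answer: 14

Derivation:
I0 ld r4 <- r2: IF@1 ID@2 stall=0 (-) EX@3 MEM@4 WB@5
I1 mul r2 <- r2,r3: IF@2 ID@3 stall=0 (-) EX@4 MEM@5 WB@6
I2 mul r5 <- r5,r4: IF@3 ID@4 stall=1 (RAW on I0.r4 (WB@5)) EX@6 MEM@7 WB@8
I3 ld r5 <- r2: IF@4 ID@6 stall=0 (-) EX@7 MEM@8 WB@9
I4 mul r3 <- r5,r2: IF@6 ID@7 stall=2 (RAW on I3.r5 (WB@9)) EX@10 MEM@11 WB@12
I5 ld r2 <- r2: IF@7 ID@10 stall=0 (-) EX@11 MEM@12 WB@13
I6 ld r3 <- r1: IF@10 ID@11 stall=0 (-) EX@12 MEM@13 WB@14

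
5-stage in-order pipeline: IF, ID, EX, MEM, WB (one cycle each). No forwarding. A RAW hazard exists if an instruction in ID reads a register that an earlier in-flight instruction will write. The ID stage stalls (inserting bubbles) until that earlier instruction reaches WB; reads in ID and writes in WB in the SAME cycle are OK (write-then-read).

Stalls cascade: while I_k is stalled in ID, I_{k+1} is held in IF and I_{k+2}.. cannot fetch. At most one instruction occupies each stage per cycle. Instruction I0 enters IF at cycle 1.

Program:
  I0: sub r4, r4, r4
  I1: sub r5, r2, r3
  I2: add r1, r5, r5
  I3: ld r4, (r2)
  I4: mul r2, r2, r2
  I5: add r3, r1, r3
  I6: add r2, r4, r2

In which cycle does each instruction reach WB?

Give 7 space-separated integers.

I0 sub r4 <- r4,r4: IF@1 ID@2 stall=0 (-) EX@3 MEM@4 WB@5
I1 sub r5 <- r2,r3: IF@2 ID@3 stall=0 (-) EX@4 MEM@5 WB@6
I2 add r1 <- r5,r5: IF@3 ID@4 stall=2 (RAW on I1.r5 (WB@6)) EX@7 MEM@8 WB@9
I3 ld r4 <- r2: IF@4 ID@7 stall=0 (-) EX@8 MEM@9 WB@10
I4 mul r2 <- r2,r2: IF@7 ID@8 stall=0 (-) EX@9 MEM@10 WB@11
I5 add r3 <- r1,r3: IF@8 ID@9 stall=0 (-) EX@10 MEM@11 WB@12
I6 add r2 <- r4,r2: IF@9 ID@10 stall=1 (RAW on I4.r2 (WB@11)) EX@12 MEM@13 WB@14

Answer: 5 6 9 10 11 12 14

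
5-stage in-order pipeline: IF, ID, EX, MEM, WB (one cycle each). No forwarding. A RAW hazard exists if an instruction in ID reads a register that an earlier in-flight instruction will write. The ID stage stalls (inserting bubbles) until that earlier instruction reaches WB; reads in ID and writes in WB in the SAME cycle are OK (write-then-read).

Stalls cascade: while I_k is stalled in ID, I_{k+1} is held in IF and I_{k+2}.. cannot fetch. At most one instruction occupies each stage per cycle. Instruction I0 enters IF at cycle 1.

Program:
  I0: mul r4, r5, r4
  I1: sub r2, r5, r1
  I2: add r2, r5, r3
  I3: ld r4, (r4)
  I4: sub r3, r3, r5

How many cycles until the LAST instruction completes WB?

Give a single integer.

I0 mul r4 <- r5,r4: IF@1 ID@2 stall=0 (-) EX@3 MEM@4 WB@5
I1 sub r2 <- r5,r1: IF@2 ID@3 stall=0 (-) EX@4 MEM@5 WB@6
I2 add r2 <- r5,r3: IF@3 ID@4 stall=0 (-) EX@5 MEM@6 WB@7
I3 ld r4 <- r4: IF@4 ID@5 stall=0 (-) EX@6 MEM@7 WB@8
I4 sub r3 <- r3,r5: IF@5 ID@6 stall=0 (-) EX@7 MEM@8 WB@9

Answer: 9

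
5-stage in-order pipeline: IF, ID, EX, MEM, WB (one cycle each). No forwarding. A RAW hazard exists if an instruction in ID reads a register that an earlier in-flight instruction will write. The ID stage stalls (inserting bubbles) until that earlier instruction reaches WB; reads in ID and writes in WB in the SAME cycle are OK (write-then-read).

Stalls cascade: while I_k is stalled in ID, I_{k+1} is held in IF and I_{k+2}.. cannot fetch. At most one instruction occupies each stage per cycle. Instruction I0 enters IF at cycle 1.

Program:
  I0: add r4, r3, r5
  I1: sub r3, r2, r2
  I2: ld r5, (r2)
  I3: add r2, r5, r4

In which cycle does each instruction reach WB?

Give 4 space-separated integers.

Answer: 5 6 7 10

Derivation:
I0 add r4 <- r3,r5: IF@1 ID@2 stall=0 (-) EX@3 MEM@4 WB@5
I1 sub r3 <- r2,r2: IF@2 ID@3 stall=0 (-) EX@4 MEM@5 WB@6
I2 ld r5 <- r2: IF@3 ID@4 stall=0 (-) EX@5 MEM@6 WB@7
I3 add r2 <- r5,r4: IF@4 ID@5 stall=2 (RAW on I2.r5 (WB@7)) EX@8 MEM@9 WB@10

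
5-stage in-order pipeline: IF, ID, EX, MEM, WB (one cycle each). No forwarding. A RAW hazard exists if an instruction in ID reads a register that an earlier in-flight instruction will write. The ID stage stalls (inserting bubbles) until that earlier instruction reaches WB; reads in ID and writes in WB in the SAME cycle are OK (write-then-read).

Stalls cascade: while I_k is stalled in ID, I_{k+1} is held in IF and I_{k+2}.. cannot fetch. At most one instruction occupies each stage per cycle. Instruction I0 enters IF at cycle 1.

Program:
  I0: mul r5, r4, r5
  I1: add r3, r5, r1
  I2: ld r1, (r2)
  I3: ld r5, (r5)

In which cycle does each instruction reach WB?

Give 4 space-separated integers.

I0 mul r5 <- r4,r5: IF@1 ID@2 stall=0 (-) EX@3 MEM@4 WB@5
I1 add r3 <- r5,r1: IF@2 ID@3 stall=2 (RAW on I0.r5 (WB@5)) EX@6 MEM@7 WB@8
I2 ld r1 <- r2: IF@3 ID@6 stall=0 (-) EX@7 MEM@8 WB@9
I3 ld r5 <- r5: IF@6 ID@7 stall=0 (-) EX@8 MEM@9 WB@10

Answer: 5 8 9 10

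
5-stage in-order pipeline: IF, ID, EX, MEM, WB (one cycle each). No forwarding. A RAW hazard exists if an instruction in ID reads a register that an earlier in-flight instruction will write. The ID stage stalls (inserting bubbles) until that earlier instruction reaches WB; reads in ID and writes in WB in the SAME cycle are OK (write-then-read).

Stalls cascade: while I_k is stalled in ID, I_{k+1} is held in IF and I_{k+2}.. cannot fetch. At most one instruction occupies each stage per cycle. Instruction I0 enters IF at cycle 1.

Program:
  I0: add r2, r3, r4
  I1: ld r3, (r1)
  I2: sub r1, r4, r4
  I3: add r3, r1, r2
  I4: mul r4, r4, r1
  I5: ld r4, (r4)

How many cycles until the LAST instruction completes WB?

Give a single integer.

I0 add r2 <- r3,r4: IF@1 ID@2 stall=0 (-) EX@3 MEM@4 WB@5
I1 ld r3 <- r1: IF@2 ID@3 stall=0 (-) EX@4 MEM@5 WB@6
I2 sub r1 <- r4,r4: IF@3 ID@4 stall=0 (-) EX@5 MEM@6 WB@7
I3 add r3 <- r1,r2: IF@4 ID@5 stall=2 (RAW on I2.r1 (WB@7)) EX@8 MEM@9 WB@10
I4 mul r4 <- r4,r1: IF@5 ID@8 stall=0 (-) EX@9 MEM@10 WB@11
I5 ld r4 <- r4: IF@8 ID@9 stall=2 (RAW on I4.r4 (WB@11)) EX@12 MEM@13 WB@14

Answer: 14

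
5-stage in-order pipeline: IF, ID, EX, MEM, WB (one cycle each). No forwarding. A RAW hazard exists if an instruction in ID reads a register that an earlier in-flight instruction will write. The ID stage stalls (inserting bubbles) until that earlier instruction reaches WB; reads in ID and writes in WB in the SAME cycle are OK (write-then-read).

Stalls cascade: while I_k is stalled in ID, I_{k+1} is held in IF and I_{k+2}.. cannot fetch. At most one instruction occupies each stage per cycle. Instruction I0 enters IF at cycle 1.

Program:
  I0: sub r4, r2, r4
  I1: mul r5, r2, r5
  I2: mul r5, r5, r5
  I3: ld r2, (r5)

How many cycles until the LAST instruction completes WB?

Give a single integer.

Answer: 12

Derivation:
I0 sub r4 <- r2,r4: IF@1 ID@2 stall=0 (-) EX@3 MEM@4 WB@5
I1 mul r5 <- r2,r5: IF@2 ID@3 stall=0 (-) EX@4 MEM@5 WB@6
I2 mul r5 <- r5,r5: IF@3 ID@4 stall=2 (RAW on I1.r5 (WB@6)) EX@7 MEM@8 WB@9
I3 ld r2 <- r5: IF@4 ID@7 stall=2 (RAW on I2.r5 (WB@9)) EX@10 MEM@11 WB@12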